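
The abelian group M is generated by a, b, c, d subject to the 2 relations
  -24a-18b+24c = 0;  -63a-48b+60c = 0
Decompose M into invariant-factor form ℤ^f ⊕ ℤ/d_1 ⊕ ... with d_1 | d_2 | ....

Answer: M ≅ ℤ^2 ⊕ ℤ/3 ⊕ ℤ/6

Derivation:
rank_ℚ(R)=2; free=4−2=2
SNF(R) diag = [3, 6] → torsion [3, 6]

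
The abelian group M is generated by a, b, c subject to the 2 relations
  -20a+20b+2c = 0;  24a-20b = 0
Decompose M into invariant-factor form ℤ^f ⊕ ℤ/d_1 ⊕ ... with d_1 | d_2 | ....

rank_ℚ(R)=2; free=3−2=1
SNF(R) diag = [2, 4] → torsion [2, 4]

Answer: M ≅ ℤ^1 ⊕ ℤ/2 ⊕ ℤ/4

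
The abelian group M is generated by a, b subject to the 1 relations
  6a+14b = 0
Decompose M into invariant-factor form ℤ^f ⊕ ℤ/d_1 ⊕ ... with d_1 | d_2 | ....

rank_ℚ(R)=1; free=2−1=1
SNF(R) diag = [2] → torsion [2]

Answer: M ≅ ℤ^1 ⊕ ℤ/2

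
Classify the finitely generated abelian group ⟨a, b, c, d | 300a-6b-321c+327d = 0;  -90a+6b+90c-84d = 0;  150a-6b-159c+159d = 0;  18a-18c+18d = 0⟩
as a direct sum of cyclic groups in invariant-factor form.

Answer: M ≅ ℤ/3 ⊕ ℤ/6 ⊕ ℤ/6 ⊕ ℤ/18

Derivation:
rank_ℚ(R)=4; free=4−4=0
SNF(R) diag = [3, 6, 6, 18] → torsion [3, 6, 6, 18]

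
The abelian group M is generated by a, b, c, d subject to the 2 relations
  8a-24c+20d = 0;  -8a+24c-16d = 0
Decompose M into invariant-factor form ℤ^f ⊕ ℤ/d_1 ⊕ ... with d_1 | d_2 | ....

rank_ℚ(R)=2; free=4−2=2
SNF(R) diag = [4, 8] → torsion [4, 8]

Answer: M ≅ ℤ^2 ⊕ ℤ/4 ⊕ ℤ/8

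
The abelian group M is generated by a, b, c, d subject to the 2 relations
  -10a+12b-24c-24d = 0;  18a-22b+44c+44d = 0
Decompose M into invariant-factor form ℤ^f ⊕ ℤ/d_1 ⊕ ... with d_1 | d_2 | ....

rank_ℚ(R)=2; free=4−2=2
SNF(R) diag = [2, 2] → torsion [2, 2]

Answer: M ≅ ℤ^2 ⊕ ℤ/2 ⊕ ℤ/2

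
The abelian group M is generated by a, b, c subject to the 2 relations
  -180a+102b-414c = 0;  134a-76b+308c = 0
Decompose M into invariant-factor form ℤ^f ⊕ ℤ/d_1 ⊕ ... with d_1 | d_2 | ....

rank_ℚ(R)=2; free=3−2=1
SNF(R) diag = [2, 6] → torsion [2, 6]

Answer: M ≅ ℤ^1 ⊕ ℤ/2 ⊕ ℤ/6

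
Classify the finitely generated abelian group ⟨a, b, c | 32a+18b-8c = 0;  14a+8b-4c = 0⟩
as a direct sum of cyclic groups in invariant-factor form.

rank_ℚ(R)=2; free=3−2=1
SNF(R) diag = [2, 2] → torsion [2, 2]

Answer: M ≅ ℤ^1 ⊕ ℤ/2 ⊕ ℤ/2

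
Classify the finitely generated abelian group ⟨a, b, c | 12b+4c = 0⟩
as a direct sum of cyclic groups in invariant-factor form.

rank_ℚ(R)=1; free=3−1=2
SNF(R) diag = [4] → torsion [4]

Answer: M ≅ ℤ^2 ⊕ ℤ/4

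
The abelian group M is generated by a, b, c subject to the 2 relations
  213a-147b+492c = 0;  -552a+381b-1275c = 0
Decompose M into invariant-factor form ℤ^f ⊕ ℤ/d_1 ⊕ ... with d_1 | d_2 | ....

Answer: M ≅ ℤ^1 ⊕ ℤ/3 ⊕ ℤ/3

Derivation:
rank_ℚ(R)=2; free=3−2=1
SNF(R) diag = [3, 3] → torsion [3, 3]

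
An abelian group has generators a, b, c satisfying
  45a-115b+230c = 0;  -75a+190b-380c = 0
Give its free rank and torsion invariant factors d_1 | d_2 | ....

Answer: M ≅ ℤ^1 ⊕ ℤ/5 ⊕ ℤ/15

Derivation:
rank_ℚ(R)=2; free=3−2=1
SNF(R) diag = [5, 15] → torsion [5, 15]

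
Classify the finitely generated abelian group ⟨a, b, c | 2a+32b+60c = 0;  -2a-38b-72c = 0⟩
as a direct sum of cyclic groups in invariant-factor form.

rank_ℚ(R)=2; free=3−2=1
SNF(R) diag = [2, 6] → torsion [2, 6]

Answer: M ≅ ℤ^1 ⊕ ℤ/2 ⊕ ℤ/6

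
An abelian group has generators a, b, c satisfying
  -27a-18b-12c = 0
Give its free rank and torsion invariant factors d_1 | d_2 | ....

Answer: M ≅ ℤ^2 ⊕ ℤ/3

Derivation:
rank_ℚ(R)=1; free=3−1=2
SNF(R) diag = [3] → torsion [3]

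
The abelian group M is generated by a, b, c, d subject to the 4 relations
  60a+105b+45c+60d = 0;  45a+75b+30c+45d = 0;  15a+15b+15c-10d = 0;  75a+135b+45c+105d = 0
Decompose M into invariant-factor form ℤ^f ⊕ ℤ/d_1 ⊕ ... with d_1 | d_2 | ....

Answer: M ≅ ℤ/5 ⊕ ℤ/15 ⊕ ℤ/15 ⊕ ℤ/15

Derivation:
rank_ℚ(R)=4; free=4−4=0
SNF(R) diag = [5, 15, 15, 15] → torsion [5, 15, 15, 15]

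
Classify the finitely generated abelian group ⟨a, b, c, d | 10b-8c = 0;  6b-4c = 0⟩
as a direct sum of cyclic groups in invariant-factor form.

rank_ℚ(R)=2; free=4−2=2
SNF(R) diag = [2, 4] → torsion [2, 4]

Answer: M ≅ ℤ^2 ⊕ ℤ/2 ⊕ ℤ/4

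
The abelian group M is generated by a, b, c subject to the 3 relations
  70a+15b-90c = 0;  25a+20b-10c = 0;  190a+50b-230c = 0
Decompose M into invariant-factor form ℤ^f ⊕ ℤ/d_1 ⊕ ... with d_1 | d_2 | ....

rank_ℚ(R)=3; free=3−3=0
SNF(R) diag = [5, 5, 10] → torsion [5, 5, 10]

Answer: M ≅ ℤ/5 ⊕ ℤ/5 ⊕ ℤ/10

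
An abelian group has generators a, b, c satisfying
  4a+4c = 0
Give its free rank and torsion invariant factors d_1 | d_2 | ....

rank_ℚ(R)=1; free=3−1=2
SNF(R) diag = [4] → torsion [4]

Answer: M ≅ ℤ^2 ⊕ ℤ/4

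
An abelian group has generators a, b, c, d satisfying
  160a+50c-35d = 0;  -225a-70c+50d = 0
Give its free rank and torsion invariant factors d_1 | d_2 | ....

rank_ℚ(R)=2; free=4−2=2
SNF(R) diag = [5, 5] → torsion [5, 5]

Answer: M ≅ ℤ^2 ⊕ ℤ/5 ⊕ ℤ/5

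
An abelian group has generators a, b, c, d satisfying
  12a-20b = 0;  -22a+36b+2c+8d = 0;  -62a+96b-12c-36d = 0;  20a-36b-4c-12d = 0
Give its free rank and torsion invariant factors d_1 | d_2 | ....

rank_ℚ(R)=4; free=4−4=0
SNF(R) diag = [2, 2, 4, 4] → torsion [2, 2, 4, 4]

Answer: M ≅ ℤ/2 ⊕ ℤ/2 ⊕ ℤ/4 ⊕ ℤ/4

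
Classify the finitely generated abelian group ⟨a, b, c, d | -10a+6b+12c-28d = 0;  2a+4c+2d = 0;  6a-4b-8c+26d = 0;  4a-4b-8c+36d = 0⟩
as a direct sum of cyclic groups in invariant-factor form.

rank_ℚ(R)=4; free=4−4=0
SNF(R) diag = [2, 2, 4, 12] → torsion [2, 2, 4, 12]

Answer: M ≅ ℤ/2 ⊕ ℤ/2 ⊕ ℤ/4 ⊕ ℤ/12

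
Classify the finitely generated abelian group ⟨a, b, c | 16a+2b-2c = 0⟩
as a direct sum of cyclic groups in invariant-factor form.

Answer: M ≅ ℤ^2 ⊕ ℤ/2

Derivation:
rank_ℚ(R)=1; free=3−1=2
SNF(R) diag = [2] → torsion [2]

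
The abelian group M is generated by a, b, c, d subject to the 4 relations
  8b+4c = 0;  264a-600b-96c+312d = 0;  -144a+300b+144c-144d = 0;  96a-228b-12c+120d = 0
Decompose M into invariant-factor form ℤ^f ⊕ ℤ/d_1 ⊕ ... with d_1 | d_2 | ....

rank_ℚ(R)=4; free=4−4=0
SNF(R) diag = [4, 12, 24, 72] → torsion [4, 12, 24, 72]

Answer: M ≅ ℤ/4 ⊕ ℤ/12 ⊕ ℤ/24 ⊕ ℤ/72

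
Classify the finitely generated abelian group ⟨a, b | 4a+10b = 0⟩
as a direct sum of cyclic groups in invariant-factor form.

Answer: M ≅ ℤ^1 ⊕ ℤ/2

Derivation:
rank_ℚ(R)=1; free=2−1=1
SNF(R) diag = [2] → torsion [2]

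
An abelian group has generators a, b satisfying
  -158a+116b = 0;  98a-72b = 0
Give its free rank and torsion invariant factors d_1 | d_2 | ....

rank_ℚ(R)=2; free=2−2=0
SNF(R) diag = [2, 4] → torsion [2, 4]

Answer: M ≅ ℤ/2 ⊕ ℤ/4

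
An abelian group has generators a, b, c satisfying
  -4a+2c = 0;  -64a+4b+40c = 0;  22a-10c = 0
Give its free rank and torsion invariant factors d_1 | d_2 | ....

rank_ℚ(R)=3; free=3−3=0
SNF(R) diag = [2, 2, 4] → torsion [2, 2, 4]

Answer: M ≅ ℤ/2 ⊕ ℤ/2 ⊕ ℤ/4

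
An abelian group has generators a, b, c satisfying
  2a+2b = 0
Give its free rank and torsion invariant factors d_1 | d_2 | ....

Answer: M ≅ ℤ^2 ⊕ ℤ/2

Derivation:
rank_ℚ(R)=1; free=3−1=2
SNF(R) diag = [2] → torsion [2]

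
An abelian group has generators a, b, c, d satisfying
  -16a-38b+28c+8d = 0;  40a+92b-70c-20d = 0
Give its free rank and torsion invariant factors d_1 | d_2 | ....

rank_ℚ(R)=2; free=4−2=2
SNF(R) diag = [2, 6] → torsion [2, 6]

Answer: M ≅ ℤ^2 ⊕ ℤ/2 ⊕ ℤ/6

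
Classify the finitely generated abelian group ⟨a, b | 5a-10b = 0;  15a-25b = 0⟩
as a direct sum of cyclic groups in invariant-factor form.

rank_ℚ(R)=2; free=2−2=0
SNF(R) diag = [5, 5] → torsion [5, 5]

Answer: M ≅ ℤ/5 ⊕ ℤ/5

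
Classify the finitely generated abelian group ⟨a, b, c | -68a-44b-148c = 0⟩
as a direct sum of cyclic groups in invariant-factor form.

Answer: M ≅ ℤ^2 ⊕ ℤ/4

Derivation:
rank_ℚ(R)=1; free=3−1=2
SNF(R) diag = [4] → torsion [4]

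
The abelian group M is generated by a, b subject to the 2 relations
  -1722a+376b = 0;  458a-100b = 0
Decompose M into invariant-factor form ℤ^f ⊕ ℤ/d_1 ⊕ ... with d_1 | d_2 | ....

rank_ℚ(R)=2; free=2−2=0
SNF(R) diag = [2, 4] → torsion [2, 4]

Answer: M ≅ ℤ/2 ⊕ ℤ/4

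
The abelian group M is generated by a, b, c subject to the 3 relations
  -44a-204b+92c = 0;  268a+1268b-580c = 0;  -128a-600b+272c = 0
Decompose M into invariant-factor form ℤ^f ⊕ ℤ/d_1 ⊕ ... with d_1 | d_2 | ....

Answer: M ≅ ℤ/4 ⊕ ℤ/8 ⊕ ℤ/24

Derivation:
rank_ℚ(R)=3; free=3−3=0
SNF(R) diag = [4, 8, 24] → torsion [4, 8, 24]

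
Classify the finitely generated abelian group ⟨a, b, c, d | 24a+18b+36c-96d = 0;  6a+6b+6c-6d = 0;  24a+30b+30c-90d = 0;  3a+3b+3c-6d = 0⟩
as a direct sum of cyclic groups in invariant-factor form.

Answer: M ≅ ℤ/3 ⊕ ℤ/6 ⊕ ℤ/6 ⊕ ℤ/18

Derivation:
rank_ℚ(R)=4; free=4−4=0
SNF(R) diag = [3, 6, 6, 18] → torsion [3, 6, 6, 18]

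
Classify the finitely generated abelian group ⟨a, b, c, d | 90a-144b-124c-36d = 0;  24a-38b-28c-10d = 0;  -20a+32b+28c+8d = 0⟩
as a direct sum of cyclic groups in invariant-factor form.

rank_ℚ(R)=3; free=4−3=1
SNF(R) diag = [2, 2, 4] → torsion [2, 2, 4]

Answer: M ≅ ℤ^1 ⊕ ℤ/2 ⊕ ℤ/2 ⊕ ℤ/4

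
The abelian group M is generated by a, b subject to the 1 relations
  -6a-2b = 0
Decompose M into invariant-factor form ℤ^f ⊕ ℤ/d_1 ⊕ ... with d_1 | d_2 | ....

Answer: M ≅ ℤ^1 ⊕ ℤ/2

Derivation:
rank_ℚ(R)=1; free=2−1=1
SNF(R) diag = [2] → torsion [2]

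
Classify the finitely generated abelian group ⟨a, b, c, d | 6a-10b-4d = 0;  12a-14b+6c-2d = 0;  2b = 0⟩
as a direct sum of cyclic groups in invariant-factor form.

Answer: M ≅ ℤ^1 ⊕ ℤ/2 ⊕ ℤ/2 ⊕ ℤ/6

Derivation:
rank_ℚ(R)=3; free=4−3=1
SNF(R) diag = [2, 2, 6] → torsion [2, 2, 6]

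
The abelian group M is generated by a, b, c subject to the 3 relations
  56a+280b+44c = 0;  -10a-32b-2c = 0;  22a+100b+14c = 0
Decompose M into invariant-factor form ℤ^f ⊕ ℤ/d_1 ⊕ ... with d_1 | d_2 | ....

Answer: M ≅ ℤ/2 ⊕ ℤ/4 ⊕ ℤ/4

Derivation:
rank_ℚ(R)=3; free=3−3=0
SNF(R) diag = [2, 4, 4] → torsion [2, 4, 4]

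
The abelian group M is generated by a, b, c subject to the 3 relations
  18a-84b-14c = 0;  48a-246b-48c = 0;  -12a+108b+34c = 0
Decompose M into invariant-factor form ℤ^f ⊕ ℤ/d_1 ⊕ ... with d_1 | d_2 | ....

rank_ℚ(R)=3; free=3−3=0
SNF(R) diag = [2, 6, 18] → torsion [2, 6, 18]

Answer: M ≅ ℤ/2 ⊕ ℤ/6 ⊕ ℤ/18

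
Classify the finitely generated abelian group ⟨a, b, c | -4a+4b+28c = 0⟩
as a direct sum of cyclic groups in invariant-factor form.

rank_ℚ(R)=1; free=3−1=2
SNF(R) diag = [4] → torsion [4]

Answer: M ≅ ℤ^2 ⊕ ℤ/4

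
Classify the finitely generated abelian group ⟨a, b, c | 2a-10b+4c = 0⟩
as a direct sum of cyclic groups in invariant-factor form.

rank_ℚ(R)=1; free=3−1=2
SNF(R) diag = [2] → torsion [2]

Answer: M ≅ ℤ^2 ⊕ ℤ/2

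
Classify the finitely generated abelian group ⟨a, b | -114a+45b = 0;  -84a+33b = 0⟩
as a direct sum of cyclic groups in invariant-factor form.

rank_ℚ(R)=2; free=2−2=0
SNF(R) diag = [3, 6] → torsion [3, 6]

Answer: M ≅ ℤ/3 ⊕ ℤ/6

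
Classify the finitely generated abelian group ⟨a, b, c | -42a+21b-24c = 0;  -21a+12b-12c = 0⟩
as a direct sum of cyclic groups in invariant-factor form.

Answer: M ≅ ℤ^1 ⊕ ℤ/3 ⊕ ℤ/3

Derivation:
rank_ℚ(R)=2; free=3−2=1
SNF(R) diag = [3, 3] → torsion [3, 3]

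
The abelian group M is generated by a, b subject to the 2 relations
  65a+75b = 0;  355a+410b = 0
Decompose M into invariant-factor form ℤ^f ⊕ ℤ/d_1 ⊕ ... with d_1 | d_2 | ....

Answer: M ≅ ℤ/5 ⊕ ℤ/5

Derivation:
rank_ℚ(R)=2; free=2−2=0
SNF(R) diag = [5, 5] → torsion [5, 5]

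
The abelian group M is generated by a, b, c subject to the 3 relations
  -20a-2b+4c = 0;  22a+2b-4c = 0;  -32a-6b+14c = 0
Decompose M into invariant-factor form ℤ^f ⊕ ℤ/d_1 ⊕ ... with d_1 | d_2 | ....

Answer: M ≅ ℤ/2 ⊕ ℤ/2 ⊕ ℤ/2

Derivation:
rank_ℚ(R)=3; free=3−3=0
SNF(R) diag = [2, 2, 2] → torsion [2, 2, 2]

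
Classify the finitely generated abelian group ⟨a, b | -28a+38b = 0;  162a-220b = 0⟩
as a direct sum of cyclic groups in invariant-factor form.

rank_ℚ(R)=2; free=2−2=0
SNF(R) diag = [2, 2] → torsion [2, 2]

Answer: M ≅ ℤ/2 ⊕ ℤ/2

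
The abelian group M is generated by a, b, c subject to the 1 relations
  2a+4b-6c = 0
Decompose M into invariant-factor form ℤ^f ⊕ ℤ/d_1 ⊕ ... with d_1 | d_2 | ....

rank_ℚ(R)=1; free=3−1=2
SNF(R) diag = [2] → torsion [2]

Answer: M ≅ ℤ^2 ⊕ ℤ/2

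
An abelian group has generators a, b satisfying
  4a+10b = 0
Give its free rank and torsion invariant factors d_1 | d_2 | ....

rank_ℚ(R)=1; free=2−1=1
SNF(R) diag = [2] → torsion [2]

Answer: M ≅ ℤ^1 ⊕ ℤ/2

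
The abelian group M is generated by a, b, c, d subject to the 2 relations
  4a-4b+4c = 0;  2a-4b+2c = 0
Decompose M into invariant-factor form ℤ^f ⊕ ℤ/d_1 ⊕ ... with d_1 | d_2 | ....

Answer: M ≅ ℤ^2 ⊕ ℤ/2 ⊕ ℤ/4

Derivation:
rank_ℚ(R)=2; free=4−2=2
SNF(R) diag = [2, 4] → torsion [2, 4]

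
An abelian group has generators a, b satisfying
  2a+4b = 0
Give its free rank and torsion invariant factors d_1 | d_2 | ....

rank_ℚ(R)=1; free=2−1=1
SNF(R) diag = [2] → torsion [2]

Answer: M ≅ ℤ^1 ⊕ ℤ/2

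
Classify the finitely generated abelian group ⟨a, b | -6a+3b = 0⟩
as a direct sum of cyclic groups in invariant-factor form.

Answer: M ≅ ℤ^1 ⊕ ℤ/3

Derivation:
rank_ℚ(R)=1; free=2−1=1
SNF(R) diag = [3] → torsion [3]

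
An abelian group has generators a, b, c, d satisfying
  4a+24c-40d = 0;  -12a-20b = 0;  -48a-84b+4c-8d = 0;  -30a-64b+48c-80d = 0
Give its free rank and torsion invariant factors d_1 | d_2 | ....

Answer: M ≅ ℤ/2 ⊕ ℤ/4 ⊕ ℤ/4 ⊕ ℤ/8

Derivation:
rank_ℚ(R)=4; free=4−4=0
SNF(R) diag = [2, 4, 4, 8] → torsion [2, 4, 4, 8]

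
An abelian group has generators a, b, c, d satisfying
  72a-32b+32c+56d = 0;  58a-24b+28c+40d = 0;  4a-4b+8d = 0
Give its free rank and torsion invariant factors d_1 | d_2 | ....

rank_ℚ(R)=3; free=4−3=1
SNF(R) diag = [2, 4, 8] → torsion [2, 4, 8]

Answer: M ≅ ℤ^1 ⊕ ℤ/2 ⊕ ℤ/4 ⊕ ℤ/8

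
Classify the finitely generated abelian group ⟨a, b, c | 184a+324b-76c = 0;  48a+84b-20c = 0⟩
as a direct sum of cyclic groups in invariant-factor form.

Answer: M ≅ ℤ^1 ⊕ ℤ/4 ⊕ ℤ/8

Derivation:
rank_ℚ(R)=2; free=3−2=1
SNF(R) diag = [4, 8] → torsion [4, 8]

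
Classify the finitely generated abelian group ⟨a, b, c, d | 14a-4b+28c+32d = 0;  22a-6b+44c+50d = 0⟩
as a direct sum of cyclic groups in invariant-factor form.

rank_ℚ(R)=2; free=4−2=2
SNF(R) diag = [2, 2] → torsion [2, 2]

Answer: M ≅ ℤ^2 ⊕ ℤ/2 ⊕ ℤ/2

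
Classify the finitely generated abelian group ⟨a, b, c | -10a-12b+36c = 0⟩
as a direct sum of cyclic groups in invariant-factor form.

Answer: M ≅ ℤ^2 ⊕ ℤ/2

Derivation:
rank_ℚ(R)=1; free=3−1=2
SNF(R) diag = [2] → torsion [2]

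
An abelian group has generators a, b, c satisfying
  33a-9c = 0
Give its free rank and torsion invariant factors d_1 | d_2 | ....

Answer: M ≅ ℤ^2 ⊕ ℤ/3

Derivation:
rank_ℚ(R)=1; free=3−1=2
SNF(R) diag = [3] → torsion [3]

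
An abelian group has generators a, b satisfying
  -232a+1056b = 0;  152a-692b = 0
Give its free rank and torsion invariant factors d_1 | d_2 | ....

Answer: M ≅ ℤ/4 ⊕ ℤ/8

Derivation:
rank_ℚ(R)=2; free=2−2=0
SNF(R) diag = [4, 8] → torsion [4, 8]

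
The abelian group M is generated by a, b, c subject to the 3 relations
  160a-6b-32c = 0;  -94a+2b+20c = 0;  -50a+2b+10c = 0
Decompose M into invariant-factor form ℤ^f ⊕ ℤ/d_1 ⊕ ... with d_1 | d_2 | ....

rank_ℚ(R)=3; free=3−3=0
SNF(R) diag = [2, 2, 6] → torsion [2, 2, 6]

Answer: M ≅ ℤ/2 ⊕ ℤ/2 ⊕ ℤ/6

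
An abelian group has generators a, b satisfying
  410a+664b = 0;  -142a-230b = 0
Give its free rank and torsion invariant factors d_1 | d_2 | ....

rank_ℚ(R)=2; free=2−2=0
SNF(R) diag = [2, 6] → torsion [2, 6]

Answer: M ≅ ℤ/2 ⊕ ℤ/6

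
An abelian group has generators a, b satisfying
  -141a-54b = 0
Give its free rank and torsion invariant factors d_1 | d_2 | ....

Answer: M ≅ ℤ^1 ⊕ ℤ/3

Derivation:
rank_ℚ(R)=1; free=2−1=1
SNF(R) diag = [3] → torsion [3]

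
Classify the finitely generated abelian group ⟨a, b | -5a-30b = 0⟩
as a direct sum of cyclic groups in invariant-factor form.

Answer: M ≅ ℤ^1 ⊕ ℤ/5

Derivation:
rank_ℚ(R)=1; free=2−1=1
SNF(R) diag = [5] → torsion [5]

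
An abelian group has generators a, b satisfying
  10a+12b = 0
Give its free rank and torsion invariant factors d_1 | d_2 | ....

rank_ℚ(R)=1; free=2−1=1
SNF(R) diag = [2] → torsion [2]

Answer: M ≅ ℤ^1 ⊕ ℤ/2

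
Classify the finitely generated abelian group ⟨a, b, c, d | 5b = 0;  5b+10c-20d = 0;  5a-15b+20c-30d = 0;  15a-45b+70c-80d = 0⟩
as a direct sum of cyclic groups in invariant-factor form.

Answer: M ≅ ℤ/5 ⊕ ℤ/5 ⊕ ℤ/10 ⊕ ℤ/30

Derivation:
rank_ℚ(R)=4; free=4−4=0
SNF(R) diag = [5, 5, 10, 30] → torsion [5, 5, 10, 30]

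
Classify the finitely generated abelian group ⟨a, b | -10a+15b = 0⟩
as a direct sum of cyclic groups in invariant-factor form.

Answer: M ≅ ℤ^1 ⊕ ℤ/5

Derivation:
rank_ℚ(R)=1; free=2−1=1
SNF(R) diag = [5] → torsion [5]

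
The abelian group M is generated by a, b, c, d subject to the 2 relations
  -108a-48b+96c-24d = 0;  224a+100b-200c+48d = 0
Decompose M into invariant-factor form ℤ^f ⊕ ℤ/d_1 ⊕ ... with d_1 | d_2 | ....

Answer: M ≅ ℤ^2 ⊕ ℤ/4 ⊕ ℤ/12

Derivation:
rank_ℚ(R)=2; free=4−2=2
SNF(R) diag = [4, 12] → torsion [4, 12]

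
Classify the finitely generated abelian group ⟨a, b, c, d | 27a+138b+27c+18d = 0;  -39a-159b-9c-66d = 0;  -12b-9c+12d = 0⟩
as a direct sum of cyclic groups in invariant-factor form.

Answer: M ≅ ℤ^1 ⊕ ℤ/3 ⊕ ℤ/3 ⊕ ℤ/3

Derivation:
rank_ℚ(R)=3; free=4−3=1
SNF(R) diag = [3, 3, 3] → torsion [3, 3, 3]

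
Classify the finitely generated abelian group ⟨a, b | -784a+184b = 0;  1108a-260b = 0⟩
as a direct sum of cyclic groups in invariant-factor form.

rank_ℚ(R)=2; free=2−2=0
SNF(R) diag = [4, 8] → torsion [4, 8]

Answer: M ≅ ℤ/4 ⊕ ℤ/8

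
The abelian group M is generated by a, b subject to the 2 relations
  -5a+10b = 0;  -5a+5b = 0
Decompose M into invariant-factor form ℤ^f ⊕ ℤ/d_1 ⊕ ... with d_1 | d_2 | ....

Answer: M ≅ ℤ/5 ⊕ ℤ/5

Derivation:
rank_ℚ(R)=2; free=2−2=0
SNF(R) diag = [5, 5] → torsion [5, 5]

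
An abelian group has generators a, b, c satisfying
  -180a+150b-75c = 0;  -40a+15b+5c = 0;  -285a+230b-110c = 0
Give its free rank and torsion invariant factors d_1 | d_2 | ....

Answer: M ≅ ℤ/5 ⊕ ℤ/5 ⊕ ℤ/15

Derivation:
rank_ℚ(R)=3; free=3−3=0
SNF(R) diag = [5, 5, 15] → torsion [5, 5, 15]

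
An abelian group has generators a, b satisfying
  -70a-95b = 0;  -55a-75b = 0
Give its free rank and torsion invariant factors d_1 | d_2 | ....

rank_ℚ(R)=2; free=2−2=0
SNF(R) diag = [5, 5] → torsion [5, 5]

Answer: M ≅ ℤ/5 ⊕ ℤ/5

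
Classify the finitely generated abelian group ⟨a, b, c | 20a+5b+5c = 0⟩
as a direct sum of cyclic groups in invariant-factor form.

Answer: M ≅ ℤ^2 ⊕ ℤ/5

Derivation:
rank_ℚ(R)=1; free=3−1=2
SNF(R) diag = [5] → torsion [5]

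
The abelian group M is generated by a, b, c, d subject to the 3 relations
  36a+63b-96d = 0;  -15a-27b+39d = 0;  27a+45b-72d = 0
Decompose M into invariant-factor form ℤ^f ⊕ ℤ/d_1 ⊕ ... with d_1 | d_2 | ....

rank_ℚ(R)=3; free=4−3=1
SNF(R) diag = [3, 3, 9] → torsion [3, 3, 9]

Answer: M ≅ ℤ^1 ⊕ ℤ/3 ⊕ ℤ/3 ⊕ ℤ/9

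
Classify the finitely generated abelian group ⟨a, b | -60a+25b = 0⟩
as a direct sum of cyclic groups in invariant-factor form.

Answer: M ≅ ℤ^1 ⊕ ℤ/5

Derivation:
rank_ℚ(R)=1; free=2−1=1
SNF(R) diag = [5] → torsion [5]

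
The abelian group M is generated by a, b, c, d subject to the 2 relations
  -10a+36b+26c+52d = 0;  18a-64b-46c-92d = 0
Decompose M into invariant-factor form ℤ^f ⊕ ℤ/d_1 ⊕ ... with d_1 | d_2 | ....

Answer: M ≅ ℤ^2 ⊕ ℤ/2 ⊕ ℤ/4

Derivation:
rank_ℚ(R)=2; free=4−2=2
SNF(R) diag = [2, 4] → torsion [2, 4]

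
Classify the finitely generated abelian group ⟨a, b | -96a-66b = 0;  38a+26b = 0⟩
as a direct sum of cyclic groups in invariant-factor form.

Answer: M ≅ ℤ/2 ⊕ ℤ/6

Derivation:
rank_ℚ(R)=2; free=2−2=0
SNF(R) diag = [2, 6] → torsion [2, 6]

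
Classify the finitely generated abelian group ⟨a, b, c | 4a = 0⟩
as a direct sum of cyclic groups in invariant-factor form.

Answer: M ≅ ℤ^2 ⊕ ℤ/4

Derivation:
rank_ℚ(R)=1; free=3−1=2
SNF(R) diag = [4] → torsion [4]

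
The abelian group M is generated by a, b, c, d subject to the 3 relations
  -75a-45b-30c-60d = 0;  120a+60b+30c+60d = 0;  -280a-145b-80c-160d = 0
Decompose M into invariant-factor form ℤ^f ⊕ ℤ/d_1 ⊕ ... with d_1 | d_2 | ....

Answer: M ≅ ℤ^1 ⊕ ℤ/5 ⊕ ℤ/15 ⊕ ℤ/30

Derivation:
rank_ℚ(R)=3; free=4−3=1
SNF(R) diag = [5, 15, 30] → torsion [5, 15, 30]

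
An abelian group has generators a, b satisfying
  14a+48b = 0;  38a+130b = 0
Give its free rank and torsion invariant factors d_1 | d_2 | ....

Answer: M ≅ ℤ/2 ⊕ ℤ/2

Derivation:
rank_ℚ(R)=2; free=2−2=0
SNF(R) diag = [2, 2] → torsion [2, 2]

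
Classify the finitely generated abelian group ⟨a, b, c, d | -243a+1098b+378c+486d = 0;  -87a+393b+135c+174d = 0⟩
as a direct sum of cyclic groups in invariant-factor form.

rank_ℚ(R)=2; free=4−2=2
SNF(R) diag = [3, 9] → torsion [3, 9]

Answer: M ≅ ℤ^2 ⊕ ℤ/3 ⊕ ℤ/9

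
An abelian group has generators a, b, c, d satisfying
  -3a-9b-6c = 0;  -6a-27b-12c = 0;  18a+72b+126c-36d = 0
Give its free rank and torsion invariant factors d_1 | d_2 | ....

Answer: M ≅ ℤ^1 ⊕ ℤ/3 ⊕ ℤ/9 ⊕ ℤ/18

Derivation:
rank_ℚ(R)=3; free=4−3=1
SNF(R) diag = [3, 9, 18] → torsion [3, 9, 18]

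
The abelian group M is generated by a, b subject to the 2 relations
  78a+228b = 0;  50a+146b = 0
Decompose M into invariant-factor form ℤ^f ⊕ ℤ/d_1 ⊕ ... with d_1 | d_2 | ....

Answer: M ≅ ℤ/2 ⊕ ℤ/6

Derivation:
rank_ℚ(R)=2; free=2−2=0
SNF(R) diag = [2, 6] → torsion [2, 6]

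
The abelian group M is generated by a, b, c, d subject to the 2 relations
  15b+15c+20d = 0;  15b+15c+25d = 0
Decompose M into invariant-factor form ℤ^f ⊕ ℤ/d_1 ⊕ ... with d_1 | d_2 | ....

Answer: M ≅ ℤ^2 ⊕ ℤ/5 ⊕ ℤ/15

Derivation:
rank_ℚ(R)=2; free=4−2=2
SNF(R) diag = [5, 15] → torsion [5, 15]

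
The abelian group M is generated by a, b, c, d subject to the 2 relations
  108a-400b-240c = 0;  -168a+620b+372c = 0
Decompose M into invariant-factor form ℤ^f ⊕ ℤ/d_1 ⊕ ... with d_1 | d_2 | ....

Answer: M ≅ ℤ^2 ⊕ ℤ/4 ⊕ ℤ/12

Derivation:
rank_ℚ(R)=2; free=4−2=2
SNF(R) diag = [4, 12] → torsion [4, 12]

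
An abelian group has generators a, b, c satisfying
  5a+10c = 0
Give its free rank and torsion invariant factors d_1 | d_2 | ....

rank_ℚ(R)=1; free=3−1=2
SNF(R) diag = [5] → torsion [5]

Answer: M ≅ ℤ^2 ⊕ ℤ/5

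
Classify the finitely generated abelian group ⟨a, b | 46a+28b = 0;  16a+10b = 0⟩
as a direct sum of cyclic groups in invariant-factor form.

Answer: M ≅ ℤ/2 ⊕ ℤ/6

Derivation:
rank_ℚ(R)=2; free=2−2=0
SNF(R) diag = [2, 6] → torsion [2, 6]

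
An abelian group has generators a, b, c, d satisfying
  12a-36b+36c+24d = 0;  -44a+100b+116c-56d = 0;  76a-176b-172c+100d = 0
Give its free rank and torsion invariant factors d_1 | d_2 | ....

rank_ℚ(R)=3; free=4−3=1
SNF(R) diag = [4, 12, 24] → torsion [4, 12, 24]

Answer: M ≅ ℤ^1 ⊕ ℤ/4 ⊕ ℤ/12 ⊕ ℤ/24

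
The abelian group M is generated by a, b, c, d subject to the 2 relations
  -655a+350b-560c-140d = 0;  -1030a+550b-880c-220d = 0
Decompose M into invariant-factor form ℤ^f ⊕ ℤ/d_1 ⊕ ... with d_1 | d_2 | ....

Answer: M ≅ ℤ^2 ⊕ ℤ/5 ⊕ ℤ/10

Derivation:
rank_ℚ(R)=2; free=4−2=2
SNF(R) diag = [5, 10] → torsion [5, 10]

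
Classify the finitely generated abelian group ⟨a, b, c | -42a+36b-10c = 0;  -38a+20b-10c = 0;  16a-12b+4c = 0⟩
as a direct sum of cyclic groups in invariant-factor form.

rank_ℚ(R)=3; free=3−3=0
SNF(R) diag = [2, 4, 4] → torsion [2, 4, 4]

Answer: M ≅ ℤ/2 ⊕ ℤ/4 ⊕ ℤ/4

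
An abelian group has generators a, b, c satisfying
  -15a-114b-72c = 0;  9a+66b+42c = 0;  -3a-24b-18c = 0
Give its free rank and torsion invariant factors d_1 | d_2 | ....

Answer: M ≅ ℤ/3 ⊕ ℤ/6 ⊕ ℤ/6

Derivation:
rank_ℚ(R)=3; free=3−3=0
SNF(R) diag = [3, 6, 6] → torsion [3, 6, 6]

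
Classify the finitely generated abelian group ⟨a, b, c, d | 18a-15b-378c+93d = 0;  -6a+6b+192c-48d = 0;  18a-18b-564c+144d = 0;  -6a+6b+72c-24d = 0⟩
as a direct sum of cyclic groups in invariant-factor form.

rank_ℚ(R)=4; free=4−4=0
SNF(R) diag = [3, 6, 12, 24] → torsion [3, 6, 12, 24]

Answer: M ≅ ℤ/3 ⊕ ℤ/6 ⊕ ℤ/12 ⊕ ℤ/24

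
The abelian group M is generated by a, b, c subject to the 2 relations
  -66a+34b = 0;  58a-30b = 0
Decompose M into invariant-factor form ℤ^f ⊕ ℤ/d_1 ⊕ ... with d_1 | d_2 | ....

rank_ℚ(R)=2; free=3−2=1
SNF(R) diag = [2, 4] → torsion [2, 4]

Answer: M ≅ ℤ^1 ⊕ ℤ/2 ⊕ ℤ/4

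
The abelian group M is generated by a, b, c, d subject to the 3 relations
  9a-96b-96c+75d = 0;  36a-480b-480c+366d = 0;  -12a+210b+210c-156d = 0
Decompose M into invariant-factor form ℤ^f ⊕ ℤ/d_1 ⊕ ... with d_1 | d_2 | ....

rank_ℚ(R)=3; free=4−3=1
SNF(R) diag = [3, 6, 18] → torsion [3, 6, 18]

Answer: M ≅ ℤ^1 ⊕ ℤ/3 ⊕ ℤ/6 ⊕ ℤ/18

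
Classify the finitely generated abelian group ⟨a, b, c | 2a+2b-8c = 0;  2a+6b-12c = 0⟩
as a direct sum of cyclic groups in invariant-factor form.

Answer: M ≅ ℤ^1 ⊕ ℤ/2 ⊕ ℤ/4

Derivation:
rank_ℚ(R)=2; free=3−2=1
SNF(R) diag = [2, 4] → torsion [2, 4]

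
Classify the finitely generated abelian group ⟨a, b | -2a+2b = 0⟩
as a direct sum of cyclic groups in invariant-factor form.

Answer: M ≅ ℤ^1 ⊕ ℤ/2

Derivation:
rank_ℚ(R)=1; free=2−1=1
SNF(R) diag = [2] → torsion [2]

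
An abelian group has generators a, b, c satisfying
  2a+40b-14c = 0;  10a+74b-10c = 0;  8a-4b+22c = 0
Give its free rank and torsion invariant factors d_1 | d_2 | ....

Answer: M ≅ ℤ/2 ⊕ ℤ/2 ⊕ ℤ/6

Derivation:
rank_ℚ(R)=3; free=3−3=0
SNF(R) diag = [2, 2, 6] → torsion [2, 2, 6]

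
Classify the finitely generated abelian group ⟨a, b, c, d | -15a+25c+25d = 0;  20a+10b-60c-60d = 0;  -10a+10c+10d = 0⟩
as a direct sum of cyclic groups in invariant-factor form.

Answer: M ≅ ℤ^1 ⊕ ℤ/5 ⊕ ℤ/10 ⊕ ℤ/20

Derivation:
rank_ℚ(R)=3; free=4−3=1
SNF(R) diag = [5, 10, 20] → torsion [5, 10, 20]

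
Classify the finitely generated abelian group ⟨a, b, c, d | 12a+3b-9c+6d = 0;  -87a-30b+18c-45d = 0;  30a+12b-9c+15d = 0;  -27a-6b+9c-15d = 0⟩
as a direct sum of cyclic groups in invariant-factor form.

Answer: M ≅ ℤ/3 ⊕ ℤ/3 ⊕ ℤ/9 ⊕ ℤ/9

Derivation:
rank_ℚ(R)=4; free=4−4=0
SNF(R) diag = [3, 3, 9, 9] → torsion [3, 3, 9, 9]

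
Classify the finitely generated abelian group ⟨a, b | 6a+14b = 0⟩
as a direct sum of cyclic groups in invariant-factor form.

rank_ℚ(R)=1; free=2−1=1
SNF(R) diag = [2] → torsion [2]

Answer: M ≅ ℤ^1 ⊕ ℤ/2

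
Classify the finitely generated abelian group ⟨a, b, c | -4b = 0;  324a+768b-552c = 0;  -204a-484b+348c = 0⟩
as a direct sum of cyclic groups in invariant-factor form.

rank_ℚ(R)=3; free=3−3=0
SNF(R) diag = [4, 12, 12] → torsion [4, 12, 12]

Answer: M ≅ ℤ/4 ⊕ ℤ/12 ⊕ ℤ/12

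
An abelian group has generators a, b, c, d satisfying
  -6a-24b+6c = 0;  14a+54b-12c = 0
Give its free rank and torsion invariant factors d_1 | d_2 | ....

Answer: M ≅ ℤ^2 ⊕ ℤ/2 ⊕ ℤ/6

Derivation:
rank_ℚ(R)=2; free=4−2=2
SNF(R) diag = [2, 6] → torsion [2, 6]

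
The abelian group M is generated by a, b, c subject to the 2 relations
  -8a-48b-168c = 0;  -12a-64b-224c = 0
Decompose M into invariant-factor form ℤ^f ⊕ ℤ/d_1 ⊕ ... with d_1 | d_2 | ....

rank_ℚ(R)=2; free=3−2=1
SNF(R) diag = [4, 8] → torsion [4, 8]

Answer: M ≅ ℤ^1 ⊕ ℤ/4 ⊕ ℤ/8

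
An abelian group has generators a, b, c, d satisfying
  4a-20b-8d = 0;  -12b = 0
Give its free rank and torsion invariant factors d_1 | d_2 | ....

Answer: M ≅ ℤ^2 ⊕ ℤ/4 ⊕ ℤ/12

Derivation:
rank_ℚ(R)=2; free=4−2=2
SNF(R) diag = [4, 12] → torsion [4, 12]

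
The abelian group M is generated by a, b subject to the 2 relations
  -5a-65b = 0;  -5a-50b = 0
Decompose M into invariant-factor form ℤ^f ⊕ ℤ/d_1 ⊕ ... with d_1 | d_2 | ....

rank_ℚ(R)=2; free=2−2=0
SNF(R) diag = [5, 15] → torsion [5, 15]

Answer: M ≅ ℤ/5 ⊕ ℤ/15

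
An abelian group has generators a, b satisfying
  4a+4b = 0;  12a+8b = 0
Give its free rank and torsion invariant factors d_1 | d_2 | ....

Answer: M ≅ ℤ/4 ⊕ ℤ/4

Derivation:
rank_ℚ(R)=2; free=2−2=0
SNF(R) diag = [4, 4] → torsion [4, 4]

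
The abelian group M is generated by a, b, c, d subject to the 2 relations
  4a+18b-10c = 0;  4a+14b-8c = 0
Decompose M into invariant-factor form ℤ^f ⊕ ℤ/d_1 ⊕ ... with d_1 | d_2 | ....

rank_ℚ(R)=2; free=4−2=2
SNF(R) diag = [2, 2] → torsion [2, 2]

Answer: M ≅ ℤ^2 ⊕ ℤ/2 ⊕ ℤ/2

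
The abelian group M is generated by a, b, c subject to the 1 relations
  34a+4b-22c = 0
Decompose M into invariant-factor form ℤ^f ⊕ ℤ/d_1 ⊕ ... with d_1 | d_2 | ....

Answer: M ≅ ℤ^2 ⊕ ℤ/2

Derivation:
rank_ℚ(R)=1; free=3−1=2
SNF(R) diag = [2] → torsion [2]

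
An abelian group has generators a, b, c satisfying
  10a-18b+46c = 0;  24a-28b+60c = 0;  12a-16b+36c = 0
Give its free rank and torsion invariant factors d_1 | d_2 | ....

rank_ℚ(R)=3; free=3−3=0
SNF(R) diag = [2, 4, 12] → torsion [2, 4, 12]

Answer: M ≅ ℤ/2 ⊕ ℤ/4 ⊕ ℤ/12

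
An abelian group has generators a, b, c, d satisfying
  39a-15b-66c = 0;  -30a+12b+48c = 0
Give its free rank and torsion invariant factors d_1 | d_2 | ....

Answer: M ≅ ℤ^2 ⊕ ℤ/3 ⊕ ℤ/6

Derivation:
rank_ℚ(R)=2; free=4−2=2
SNF(R) diag = [3, 6] → torsion [3, 6]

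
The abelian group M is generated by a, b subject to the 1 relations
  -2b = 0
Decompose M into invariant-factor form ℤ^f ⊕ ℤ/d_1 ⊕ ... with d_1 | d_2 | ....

rank_ℚ(R)=1; free=2−1=1
SNF(R) diag = [2] → torsion [2]

Answer: M ≅ ℤ^1 ⊕ ℤ/2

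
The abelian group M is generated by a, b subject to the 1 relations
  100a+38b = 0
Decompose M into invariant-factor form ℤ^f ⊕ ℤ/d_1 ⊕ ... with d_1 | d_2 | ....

Answer: M ≅ ℤ^1 ⊕ ℤ/2

Derivation:
rank_ℚ(R)=1; free=2−1=1
SNF(R) diag = [2] → torsion [2]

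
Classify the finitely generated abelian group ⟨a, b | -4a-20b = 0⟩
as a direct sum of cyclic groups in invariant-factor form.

rank_ℚ(R)=1; free=2−1=1
SNF(R) diag = [4] → torsion [4]

Answer: M ≅ ℤ^1 ⊕ ℤ/4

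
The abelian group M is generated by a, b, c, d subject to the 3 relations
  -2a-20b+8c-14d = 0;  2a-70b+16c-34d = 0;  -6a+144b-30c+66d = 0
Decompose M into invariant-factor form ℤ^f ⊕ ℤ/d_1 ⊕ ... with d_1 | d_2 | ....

Answer: M ≅ ℤ^1 ⊕ ℤ/2 ⊕ ℤ/6 ⊕ ℤ/6

Derivation:
rank_ℚ(R)=3; free=4−3=1
SNF(R) diag = [2, 6, 6] → torsion [2, 6, 6]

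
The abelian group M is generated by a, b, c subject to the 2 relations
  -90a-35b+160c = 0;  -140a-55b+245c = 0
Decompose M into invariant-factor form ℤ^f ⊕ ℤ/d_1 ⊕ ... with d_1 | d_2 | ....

Answer: M ≅ ℤ^1 ⊕ ℤ/5 ⊕ ℤ/5

Derivation:
rank_ℚ(R)=2; free=3−2=1
SNF(R) diag = [5, 5] → torsion [5, 5]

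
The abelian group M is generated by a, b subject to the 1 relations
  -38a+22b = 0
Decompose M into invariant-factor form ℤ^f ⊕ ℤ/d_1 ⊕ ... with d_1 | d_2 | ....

rank_ℚ(R)=1; free=2−1=1
SNF(R) diag = [2] → torsion [2]

Answer: M ≅ ℤ^1 ⊕ ℤ/2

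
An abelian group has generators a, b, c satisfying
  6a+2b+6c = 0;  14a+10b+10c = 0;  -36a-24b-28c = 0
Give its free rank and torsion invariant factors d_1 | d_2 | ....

Answer: M ≅ ℤ/2 ⊕ ℤ/4 ⊕ ℤ/4

Derivation:
rank_ℚ(R)=3; free=3−3=0
SNF(R) diag = [2, 4, 4] → torsion [2, 4, 4]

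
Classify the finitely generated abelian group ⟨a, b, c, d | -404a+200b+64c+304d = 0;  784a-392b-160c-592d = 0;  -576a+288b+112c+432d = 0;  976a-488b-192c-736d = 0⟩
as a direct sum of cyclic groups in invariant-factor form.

rank_ℚ(R)=4; free=4−4=0
SNF(R) diag = [4, 8, 16, 48] → torsion [4, 8, 16, 48]

Answer: M ≅ ℤ/4 ⊕ ℤ/8 ⊕ ℤ/16 ⊕ ℤ/48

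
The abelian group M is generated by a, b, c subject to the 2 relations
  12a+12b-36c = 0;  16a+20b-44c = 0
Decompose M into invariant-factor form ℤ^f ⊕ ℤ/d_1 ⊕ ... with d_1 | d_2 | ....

rank_ℚ(R)=2; free=3−2=1
SNF(R) diag = [4, 12] → torsion [4, 12]

Answer: M ≅ ℤ^1 ⊕ ℤ/4 ⊕ ℤ/12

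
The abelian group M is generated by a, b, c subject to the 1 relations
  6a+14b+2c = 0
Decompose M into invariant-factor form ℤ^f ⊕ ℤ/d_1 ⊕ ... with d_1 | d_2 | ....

rank_ℚ(R)=1; free=3−1=2
SNF(R) diag = [2] → torsion [2]

Answer: M ≅ ℤ^2 ⊕ ℤ/2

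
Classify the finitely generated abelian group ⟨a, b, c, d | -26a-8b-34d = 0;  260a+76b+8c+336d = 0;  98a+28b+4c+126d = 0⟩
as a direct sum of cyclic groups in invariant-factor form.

rank_ℚ(R)=3; free=4−3=1
SNF(R) diag = [2, 4, 4] → torsion [2, 4, 4]

Answer: M ≅ ℤ^1 ⊕ ℤ/2 ⊕ ℤ/4 ⊕ ℤ/4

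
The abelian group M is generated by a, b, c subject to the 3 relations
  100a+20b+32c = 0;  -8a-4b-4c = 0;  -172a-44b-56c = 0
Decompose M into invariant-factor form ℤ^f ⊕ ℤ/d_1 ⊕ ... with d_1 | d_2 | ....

rank_ℚ(R)=3; free=3−3=0
SNF(R) diag = [4, 12, 24] → torsion [4, 12, 24]

Answer: M ≅ ℤ/4 ⊕ ℤ/12 ⊕ ℤ/24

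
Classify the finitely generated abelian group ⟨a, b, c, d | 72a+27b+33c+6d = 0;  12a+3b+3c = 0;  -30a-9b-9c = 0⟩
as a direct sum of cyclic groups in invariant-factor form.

rank_ℚ(R)=3; free=4−3=1
SNF(R) diag = [3, 6, 6] → torsion [3, 6, 6]

Answer: M ≅ ℤ^1 ⊕ ℤ/3 ⊕ ℤ/6 ⊕ ℤ/6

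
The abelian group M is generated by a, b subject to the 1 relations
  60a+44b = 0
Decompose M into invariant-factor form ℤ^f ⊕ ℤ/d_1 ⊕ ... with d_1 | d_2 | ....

Answer: M ≅ ℤ^1 ⊕ ℤ/4

Derivation:
rank_ℚ(R)=1; free=2−1=1
SNF(R) diag = [4] → torsion [4]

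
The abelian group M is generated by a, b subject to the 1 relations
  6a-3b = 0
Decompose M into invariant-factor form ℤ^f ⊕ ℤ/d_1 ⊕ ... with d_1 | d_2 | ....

rank_ℚ(R)=1; free=2−1=1
SNF(R) diag = [3] → torsion [3]

Answer: M ≅ ℤ^1 ⊕ ℤ/3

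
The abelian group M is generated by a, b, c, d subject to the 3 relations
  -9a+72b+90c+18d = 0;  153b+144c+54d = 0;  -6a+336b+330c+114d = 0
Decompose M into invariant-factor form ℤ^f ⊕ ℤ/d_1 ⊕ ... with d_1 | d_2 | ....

rank_ℚ(R)=3; free=4−3=1
SNF(R) diag = [3, 9, 18] → torsion [3, 9, 18]

Answer: M ≅ ℤ^1 ⊕ ℤ/3 ⊕ ℤ/9 ⊕ ℤ/18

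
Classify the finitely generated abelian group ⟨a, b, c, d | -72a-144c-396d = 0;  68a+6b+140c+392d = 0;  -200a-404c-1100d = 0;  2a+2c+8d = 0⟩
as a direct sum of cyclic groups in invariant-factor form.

rank_ℚ(R)=4; free=4−4=0
SNF(R) diag = [2, 6, 12, 36] → torsion [2, 6, 12, 36]

Answer: M ≅ ℤ/2 ⊕ ℤ/6 ⊕ ℤ/12 ⊕ ℤ/36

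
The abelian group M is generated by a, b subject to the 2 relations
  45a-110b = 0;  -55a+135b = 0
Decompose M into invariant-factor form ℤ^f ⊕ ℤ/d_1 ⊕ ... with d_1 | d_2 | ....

Answer: M ≅ ℤ/5 ⊕ ℤ/5

Derivation:
rank_ℚ(R)=2; free=2−2=0
SNF(R) diag = [5, 5] → torsion [5, 5]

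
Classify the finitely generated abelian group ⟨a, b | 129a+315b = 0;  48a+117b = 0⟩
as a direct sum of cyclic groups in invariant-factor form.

Answer: M ≅ ℤ/3 ⊕ ℤ/9

Derivation:
rank_ℚ(R)=2; free=2−2=0
SNF(R) diag = [3, 9] → torsion [3, 9]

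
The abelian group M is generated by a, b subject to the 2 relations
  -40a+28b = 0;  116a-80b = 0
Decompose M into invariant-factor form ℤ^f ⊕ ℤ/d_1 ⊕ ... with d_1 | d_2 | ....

rank_ℚ(R)=2; free=2−2=0
SNF(R) diag = [4, 12] → torsion [4, 12]

Answer: M ≅ ℤ/4 ⊕ ℤ/12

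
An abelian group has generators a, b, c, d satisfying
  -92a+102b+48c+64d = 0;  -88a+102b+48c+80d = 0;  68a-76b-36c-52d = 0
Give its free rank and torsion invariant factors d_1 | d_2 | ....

Answer: M ≅ ℤ^1 ⊕ ℤ/2 ⊕ ℤ/4 ⊕ ℤ/12

Derivation:
rank_ℚ(R)=3; free=4−3=1
SNF(R) diag = [2, 4, 12] → torsion [2, 4, 12]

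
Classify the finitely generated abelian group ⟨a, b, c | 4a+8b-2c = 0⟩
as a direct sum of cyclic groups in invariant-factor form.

rank_ℚ(R)=1; free=3−1=2
SNF(R) diag = [2] → torsion [2]

Answer: M ≅ ℤ^2 ⊕ ℤ/2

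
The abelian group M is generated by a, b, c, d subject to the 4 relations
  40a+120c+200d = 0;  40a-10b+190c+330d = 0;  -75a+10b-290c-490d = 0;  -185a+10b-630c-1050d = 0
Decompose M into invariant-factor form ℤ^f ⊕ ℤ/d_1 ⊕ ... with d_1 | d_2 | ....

rank_ℚ(R)=4; free=4−4=0
SNF(R) diag = [5, 10, 20, 40] → torsion [5, 10, 20, 40]

Answer: M ≅ ℤ/5 ⊕ ℤ/10 ⊕ ℤ/20 ⊕ ℤ/40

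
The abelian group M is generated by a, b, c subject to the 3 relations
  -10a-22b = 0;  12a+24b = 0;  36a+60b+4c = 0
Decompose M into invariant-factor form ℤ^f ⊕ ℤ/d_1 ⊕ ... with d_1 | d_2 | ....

rank_ℚ(R)=3; free=3−3=0
SNF(R) diag = [2, 4, 12] → torsion [2, 4, 12]

Answer: M ≅ ℤ/2 ⊕ ℤ/4 ⊕ ℤ/12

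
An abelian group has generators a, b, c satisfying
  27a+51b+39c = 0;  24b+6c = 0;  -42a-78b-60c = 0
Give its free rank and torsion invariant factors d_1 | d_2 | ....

rank_ℚ(R)=3; free=3−3=0
SNF(R) diag = [3, 6, 12] → torsion [3, 6, 12]

Answer: M ≅ ℤ/3 ⊕ ℤ/6 ⊕ ℤ/12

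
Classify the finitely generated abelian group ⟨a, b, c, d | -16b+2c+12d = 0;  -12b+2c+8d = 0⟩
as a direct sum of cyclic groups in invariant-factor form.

rank_ℚ(R)=2; free=4−2=2
SNF(R) diag = [2, 4] → torsion [2, 4]

Answer: M ≅ ℤ^2 ⊕ ℤ/2 ⊕ ℤ/4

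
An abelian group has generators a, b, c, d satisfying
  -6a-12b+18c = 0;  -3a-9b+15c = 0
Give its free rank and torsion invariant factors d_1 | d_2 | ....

rank_ℚ(R)=2; free=4−2=2
SNF(R) diag = [3, 6] → torsion [3, 6]

Answer: M ≅ ℤ^2 ⊕ ℤ/3 ⊕ ℤ/6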